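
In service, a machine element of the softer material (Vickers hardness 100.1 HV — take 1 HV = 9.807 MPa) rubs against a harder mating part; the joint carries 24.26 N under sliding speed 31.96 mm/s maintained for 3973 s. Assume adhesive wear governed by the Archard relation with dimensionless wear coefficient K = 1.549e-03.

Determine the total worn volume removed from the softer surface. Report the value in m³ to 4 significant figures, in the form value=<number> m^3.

Every step carries exact precision; the intermediates are displayed rounded; one last rounding, at four significant digits.
Convert: Sliding speed v = 31.96 mm/s = 0.03196 m/s. Distance L = v·t = 0.03196 m/s × 3973 s = 127.0 m.
Convert: Hardness H = 100.1 HV × 9.807 MPa/HV = 981.7 MPa = 9.817e+08 Pa.
As SI base values: W = 24.26 N, H = 9.817e+08 Pa, K = 1.549e-03.
Apply Archard: V = K·W·L/H = 1.549e-03 · 24.26 · 127.0 / 9.817e+08 = 4.861e-09 m³.

value=4.861e-09 m^3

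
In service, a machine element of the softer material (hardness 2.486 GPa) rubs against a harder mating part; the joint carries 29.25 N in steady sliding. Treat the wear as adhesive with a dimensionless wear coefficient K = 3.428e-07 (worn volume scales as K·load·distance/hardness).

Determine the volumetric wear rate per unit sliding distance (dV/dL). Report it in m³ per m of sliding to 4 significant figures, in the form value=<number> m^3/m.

Displayed values are rounded; the algebra carries exact precision, and rounded once at the end, at 4 significant figures.
Convert: Hardness H = 2.486 GPa = 2.486e+09 Pa.
Restated in SI base units: W = 29.25 N, H = 2.486e+09 Pa, K = 3.428e-07.
Sliding wear rate dV/dL = K·W/H (no L dependence): 3.428e-07 · 29.25 / 2.486e+09 = 4.033e-15 m³/m.

value=4.033e-15 m^3/m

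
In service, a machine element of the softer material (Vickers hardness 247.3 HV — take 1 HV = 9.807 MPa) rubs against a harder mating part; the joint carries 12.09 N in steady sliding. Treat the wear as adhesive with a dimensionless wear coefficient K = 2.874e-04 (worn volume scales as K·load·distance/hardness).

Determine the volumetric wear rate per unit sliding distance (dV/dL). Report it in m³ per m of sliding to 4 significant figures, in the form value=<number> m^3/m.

Displayed values are rounded, and every step carries exact precision — one last rounding, at 4 significant digits.
Convert: Hardness H = 247.3 HV × 9.807 MPa/HV = 2425 MPa = 2.425e+09 Pa.
Collected in SI base units: W = 12.09 N, H = 2.425e+09 Pa, K = 2.874e-04.
The wear rate dV/dL = K·W/H, per unit distance: 2.874e-04 · 12.09 / 2.425e+09 = 1.433e-12 m³/m.

value=1.433e-12 m^3/m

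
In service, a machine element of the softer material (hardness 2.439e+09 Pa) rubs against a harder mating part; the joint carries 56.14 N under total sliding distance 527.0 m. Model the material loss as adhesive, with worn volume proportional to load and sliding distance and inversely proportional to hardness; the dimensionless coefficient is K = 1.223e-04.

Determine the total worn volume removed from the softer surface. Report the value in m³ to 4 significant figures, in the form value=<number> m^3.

Intermediate values are printed rounded. Each operation runs at exact precision, and rounded once at the end: 4 significant digits.
Restated in SI base units: W = 56.14 N, H = 2.439e+09 Pa, K = 1.223e-04.
Worn volume V = K·W·L/H = 1.223e-04 · 56.14 · 527.0 / 2.439e+09 = 1.484e-09 m³.

value=1.484e-09 m^3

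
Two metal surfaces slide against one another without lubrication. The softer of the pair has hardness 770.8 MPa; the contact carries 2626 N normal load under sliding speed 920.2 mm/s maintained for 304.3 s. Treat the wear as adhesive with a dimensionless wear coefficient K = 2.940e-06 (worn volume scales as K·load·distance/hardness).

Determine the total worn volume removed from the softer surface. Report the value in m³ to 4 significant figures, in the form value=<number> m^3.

Displayed values are rounded, and each operation holds full float precision; a single final rounding: 4 significant digits.
Convert: Sliding speed v = 920.2 mm/s = 0.9202 m/s. Total distance L = v·t = 0.9202 m/s × 304.3 s = 280.0 m.
Convert: Hardness H = 770.8 MPa = 7.708e+08 Pa.
SI base units throughout: W = 2626 N, H = 7.708e+08 Pa, K = 2.940e-06.
The Archard volume V = K·W·L/H = 2.940e-06 · 2626 · 280.0 / 7.708e+08 = 2.805e-09 m³.

value=2.805e-09 m^3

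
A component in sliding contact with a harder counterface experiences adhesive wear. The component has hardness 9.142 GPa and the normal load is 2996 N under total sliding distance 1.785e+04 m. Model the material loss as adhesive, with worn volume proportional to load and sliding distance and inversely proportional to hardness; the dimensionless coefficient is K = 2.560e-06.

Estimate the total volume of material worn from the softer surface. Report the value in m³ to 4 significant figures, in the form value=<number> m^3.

Printed values are rounded — all arithmetic runs at full precision. Rounded just once to 4 significant digits.
Hardness H = 9.142 GPa = 9.142e+09 Pa.
Restated in SI base units: W = 2996 N, H = 9.142e+09 Pa, K = 2.560e-06.
By Archard's law, V = K·W·L/H = 2.560e-06 · 2996 · 1.785e+04 / 9.142e+09 = 1.498e-08 m³.

value=1.498e-08 m^3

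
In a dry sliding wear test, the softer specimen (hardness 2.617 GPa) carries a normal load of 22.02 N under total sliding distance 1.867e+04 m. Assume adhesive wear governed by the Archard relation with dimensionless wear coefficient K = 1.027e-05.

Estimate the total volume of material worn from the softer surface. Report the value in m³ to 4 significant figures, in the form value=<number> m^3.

value=1.613e-09 m^3

The algebra maintains full precision; intermediate values are shown rounded. Rounded once at the end, at four significant figures.
Convert: Hardness H = 2.617 GPa = 2.617e+09 Pa.
Collected in SI base units: W = 22.02 N, H = 2.617e+09 Pa, K = 1.027e-05.
By Archard's law, V = K·W·L/H = 1.027e-05 · 22.02 · 1.867e+04 / 2.617e+09 = 1.613e-09 m³.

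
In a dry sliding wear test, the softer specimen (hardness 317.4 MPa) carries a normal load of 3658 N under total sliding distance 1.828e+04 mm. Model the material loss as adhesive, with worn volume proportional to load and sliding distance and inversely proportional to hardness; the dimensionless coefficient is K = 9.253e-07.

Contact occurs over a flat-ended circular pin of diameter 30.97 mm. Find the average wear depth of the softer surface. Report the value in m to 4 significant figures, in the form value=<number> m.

value=2.588e-07 m

The intermediates appear rounded — the computation carries full precision; a single final rounding: 4 significant digits.
Convert: Distance covered L = 1.828e+04 mm = 18.28 m.
Convert: Hardness H = 317.4 MPa = 3.174e+08 Pa.
Convert: Pin diameter d = 30.97 mm = 0.03097 m. Contact area A = π·d²/4 = π·(0.03097 m)²/4 = 7.533e-04 m².
In SI base units: W = 3658 N, H = 3.174e+08 Pa, K = 9.253e-07.
Archard relation: V = K·W·L/H = 9.253e-07 · 3658 · 18.28 / 3.174e+08 = 1.949e-10 m³.
Depth of wear h = V/A = 1.949e-10 / 7.533e-04 = 2.588e-07 m.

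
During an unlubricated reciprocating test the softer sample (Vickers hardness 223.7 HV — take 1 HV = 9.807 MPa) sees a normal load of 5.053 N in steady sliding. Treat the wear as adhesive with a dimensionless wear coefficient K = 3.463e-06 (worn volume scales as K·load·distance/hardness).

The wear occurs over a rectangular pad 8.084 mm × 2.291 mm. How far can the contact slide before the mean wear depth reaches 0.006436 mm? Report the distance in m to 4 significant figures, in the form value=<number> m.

Every step keeps full float precision — shown intermediates are rounded — one final rounding, at four significant figures.
Hardness H = 223.7 HV × 9.807 MPa/HV = 2194 MPa = 2.194e+09 Pa.
Pad sides 8.084 mm × 2.291 mm = 0.008084 m × 0.002291 m. Contact area A = 0.008084 m × 0.002291 m = 1.852e-05 m².
Depth limit h_lim = 0.006436 mm = 6.436e-06 m.
In SI base units, W = 5.053 N, H = 2.194e+09 Pa, K = 3.463e-06.
Limit volume V_lim = h_lim·A = 6.436e-06 · 1.852e-05 = 1.192e-10 m³.
Inverting, life L = V_lim·H/(K·W) = 1.192e-10 · 2.194e+09 / (3.463e-06 · 5.053) = 1.494e+04 m.

value=1.494e+04 m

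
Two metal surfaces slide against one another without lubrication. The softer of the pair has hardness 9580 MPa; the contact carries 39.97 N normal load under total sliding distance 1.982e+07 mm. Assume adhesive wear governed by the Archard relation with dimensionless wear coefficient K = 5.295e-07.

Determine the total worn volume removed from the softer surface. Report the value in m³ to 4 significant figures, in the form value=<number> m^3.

value=4.379e-11 m^3

Intermediates are displayed rounded. The computation maintains full float precision; a single final rounding to four significant figures.
Sliding distance L = 1.982e+07 mm = 1.982e+04 m.
Hardness H = 9580 MPa = 9.580e+09 Pa.
Working in SI base units: W = 39.97 N, H = 9.580e+09 Pa, K = 5.295e-07.
Volume removed: V = K·W·L/H = 5.295e-07 · 39.97 · 1.982e+04 / 9.580e+09 = 4.379e-11 m³.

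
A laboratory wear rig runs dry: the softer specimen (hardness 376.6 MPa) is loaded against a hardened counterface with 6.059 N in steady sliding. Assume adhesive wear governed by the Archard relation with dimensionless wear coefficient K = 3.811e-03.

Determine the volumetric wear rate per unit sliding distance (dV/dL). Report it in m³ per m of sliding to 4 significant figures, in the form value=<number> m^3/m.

The intermediates are shown rounded. All arithmetic holds full precision, and a single final rounding: 4 significant figures.
Hardness H = 376.6 MPa = 3.766e+08 Pa.
Working in SI base units: W = 6.059 N, H = 3.766e+08 Pa, K = 3.811e-03.
Rate of wear dV/dL = K·W/H: 3.811e-03 · 6.059 / 3.766e+08 = 6.131e-11 m³/m.

value=6.131e-11 m^3/m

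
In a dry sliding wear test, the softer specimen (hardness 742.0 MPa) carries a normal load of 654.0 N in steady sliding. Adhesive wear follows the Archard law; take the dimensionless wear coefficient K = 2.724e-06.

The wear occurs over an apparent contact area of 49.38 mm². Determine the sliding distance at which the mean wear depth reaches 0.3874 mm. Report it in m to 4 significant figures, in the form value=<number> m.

value=7968 m

Shown intermediates are rounded, and the computation keeps exact precision. Rounded just once, at four significant figures.
Hardness H = 742.0 MPa = 7.420e+08 Pa.
Contact area A = 49.38 mm² = 4.938e-05 m².
Depth limit h_lim = 0.3874 mm = 3.874e-04 m.
Restated in SI base units: W = 654.0 N, H = 7.420e+08 Pa, K = 2.724e-06.
Permissible volume V_lim = h_lim·A = 3.874e-04 · 4.938e-05 = 1.913e-08 m³.
So the life L = V_lim·H/(K·W) = 1.913e-08 · 7.420e+08 / (2.724e-06 · 654.0) = 7968 m.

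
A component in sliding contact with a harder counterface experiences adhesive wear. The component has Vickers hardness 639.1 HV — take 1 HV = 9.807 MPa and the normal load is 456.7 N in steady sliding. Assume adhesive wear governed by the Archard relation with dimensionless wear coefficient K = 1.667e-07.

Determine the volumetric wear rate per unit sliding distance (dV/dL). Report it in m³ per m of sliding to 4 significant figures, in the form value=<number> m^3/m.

value=1.215e-14 m^3/m

Quoted intermediates are rounded; the algebra keeps exact precision, and rounded once at the end to 4 significant figures.
Convert: Hardness H = 639.1 HV × 9.807 MPa/HV = 6268 MPa = 6.268e+09 Pa.
In SI base units: W = 456.7 N, H = 6.268e+09 Pa, K = 1.667e-07.
Wear rate dV/dL = K·W/H: 1.667e-07 · 456.7 / 6.268e+09 = 1.215e-14 m³/m.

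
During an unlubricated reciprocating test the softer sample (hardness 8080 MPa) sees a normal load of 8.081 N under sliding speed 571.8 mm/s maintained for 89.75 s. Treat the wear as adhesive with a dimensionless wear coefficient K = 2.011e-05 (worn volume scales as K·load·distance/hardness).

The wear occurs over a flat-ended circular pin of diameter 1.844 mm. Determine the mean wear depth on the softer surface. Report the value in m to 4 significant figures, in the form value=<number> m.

value=3.865e-07 m

The algebra holds full precision — displayed values are rounded, and one last rounding, at 4 significant digits.
Convert: Sliding speed v = 571.8 mm/s = 0.5718 m/s. Sliding distance L = v·t = 0.5718 m/s × 89.75 s = 51.32 m.
Convert: Hardness H = 8080 MPa = 8.080e+09 Pa.
Convert: Pin diameter d = 1.844 mm = 0.001844 m. Contact area A = π·d²/4 = π·(0.001844 m)²/4 = 2.671e-06 m².
Expressed in SI base units: W = 8.081 N, H = 8.080e+09 Pa, K = 2.011e-05.
Archard volume V = K·W·L/H = 2.011e-05 · 8.081 · 51.32 / 8.080e+09 = 1.032e-12 m³.
Mean depth h = V/A = 1.032e-12 / 2.671e-06 = 3.865e-07 m.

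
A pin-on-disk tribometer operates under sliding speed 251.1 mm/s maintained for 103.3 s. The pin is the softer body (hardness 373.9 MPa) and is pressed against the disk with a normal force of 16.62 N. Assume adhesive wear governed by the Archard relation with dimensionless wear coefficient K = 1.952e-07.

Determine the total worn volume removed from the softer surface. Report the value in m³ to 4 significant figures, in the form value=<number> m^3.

value=2.251e-13 m^3

Displayed values are rounded; all arithmetic runs at exact precision; one last rounding: four significant digits.
Convert: Sliding speed v = 251.1 mm/s = 0.2511 m/s. Sliding distance L = v·t = 0.2511 m/s × 103.3 s = 25.94 m.
Convert: Hardness H = 373.9 MPa = 3.739e+08 Pa.
Restated in SI base units: W = 16.62 N, H = 3.739e+08 Pa, K = 1.952e-07.
Apply Archard: V = K·W·L/H = 1.952e-07 · 16.62 · 25.94 / 3.739e+08 = 2.251e-13 m³.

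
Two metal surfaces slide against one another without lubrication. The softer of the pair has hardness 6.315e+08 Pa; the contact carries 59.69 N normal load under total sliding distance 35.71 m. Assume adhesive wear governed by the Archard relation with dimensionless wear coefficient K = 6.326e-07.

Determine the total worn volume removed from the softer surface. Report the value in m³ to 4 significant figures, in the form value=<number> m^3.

value=2.135e-12 m^3

The computation maintains exact precision, and intermediate values are displayed rounded, and a lone final rounding: 4 significant figures.
In SI base units, W = 59.69 N, H = 6.315e+08 Pa, K = 6.326e-07.
Archard volume V = K·W·L/H = 6.326e-07 · 59.69 · 35.71 / 6.315e+08 = 2.135e-12 m³.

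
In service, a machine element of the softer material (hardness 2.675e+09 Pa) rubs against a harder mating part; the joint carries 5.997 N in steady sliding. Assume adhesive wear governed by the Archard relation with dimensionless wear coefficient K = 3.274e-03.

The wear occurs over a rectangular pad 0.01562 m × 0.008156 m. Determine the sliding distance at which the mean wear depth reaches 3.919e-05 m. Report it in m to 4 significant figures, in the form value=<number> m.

value=680.2 m

All arithmetic holds full float precision, and the intermediates are printed rounded — rounded just once to four significant digits.
Convert: Contact area A = 0.01562 m × 0.008156 m = 1.274e-04 m².
As SI base values: W = 5.997 N, H = 2.675e+09 Pa, K = 3.274e-03.
Allowed volume V_lim = h_lim·A = 3.919e-05 · 1.274e-04 = 4.993e-09 m³.
Sliding life L = V_lim·H/(K·W) = 4.993e-09 · 2.675e+09 / (3.274e-03 · 5.997) = 680.2 m.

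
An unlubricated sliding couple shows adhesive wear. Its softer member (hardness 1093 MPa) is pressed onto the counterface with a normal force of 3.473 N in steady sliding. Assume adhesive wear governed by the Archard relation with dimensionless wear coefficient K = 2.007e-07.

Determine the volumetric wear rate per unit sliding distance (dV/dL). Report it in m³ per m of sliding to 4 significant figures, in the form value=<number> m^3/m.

value=6.377e-16 m^3/m

All working math keeps exact precision; intermediates appear rounded. Rounded once at the end to four significant digits.
Convert: Hardness H = 1093 MPa = 1.093e+09 Pa.
In SI base units: W = 3.473 N, H = 1.093e+09 Pa, K = 2.007e-07.
The wear rate dV/dL = K·W/H: 2.007e-07 · 3.473 / 1.093e+09 = 6.377e-16 m³/m.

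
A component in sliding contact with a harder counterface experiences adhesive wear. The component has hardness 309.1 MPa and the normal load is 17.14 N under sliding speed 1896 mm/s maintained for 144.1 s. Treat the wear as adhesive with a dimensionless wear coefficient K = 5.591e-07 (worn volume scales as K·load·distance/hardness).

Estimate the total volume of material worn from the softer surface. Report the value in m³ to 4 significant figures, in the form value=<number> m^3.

value=8.470e-12 m^3

All working math runs at exact precision; the intermediates are shown rounded. Rounded once at the end: four significant figures.
Sliding speed v = 1896 mm/s = 1.896 m/s. Total distance L = v·t = 1.896 m/s × 144.1 s = 273.2 m.
Hardness H = 309.1 MPa = 3.091e+08 Pa.
Collected in SI base units: W = 17.14 N, H = 3.091e+08 Pa, K = 5.591e-07.
Apply Archard: V = K·W·L/H = 5.591e-07 · 17.14 · 273.2 / 3.091e+08 = 8.470e-12 m³.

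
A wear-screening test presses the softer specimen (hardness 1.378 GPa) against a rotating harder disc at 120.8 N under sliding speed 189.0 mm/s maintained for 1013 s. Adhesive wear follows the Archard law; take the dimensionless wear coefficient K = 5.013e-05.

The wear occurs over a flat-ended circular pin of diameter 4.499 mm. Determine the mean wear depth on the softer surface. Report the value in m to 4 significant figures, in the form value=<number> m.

value=5.293e-05 m

All arithmetic maintains full float precision, and intermediate values are printed rounded. Rounded just once, at 4 significant digits.
Sliding speed v = 189.0 mm/s = 0.1890 m/s. Distance L = v·t = 0.1890 m/s × 1013 s = 191.5 m.
Hardness H = 1.378 GPa = 1.378e+09 Pa.
Pin diameter d = 4.499 mm = 0.004499 m. Contact area A = π·d²/4 = π·(0.004499 m)²/4 = 1.590e-05 m².
SI base units throughout: W = 120.8 N, H = 1.378e+09 Pa, K = 5.013e-05.
Archard volume V = K·W·L/H = 5.013e-05 · 120.8 · 191.5 / 1.378e+09 = 8.414e-10 m³.
Depth h = V/A = 8.414e-10 / 1.590e-05 = 5.293e-05 m.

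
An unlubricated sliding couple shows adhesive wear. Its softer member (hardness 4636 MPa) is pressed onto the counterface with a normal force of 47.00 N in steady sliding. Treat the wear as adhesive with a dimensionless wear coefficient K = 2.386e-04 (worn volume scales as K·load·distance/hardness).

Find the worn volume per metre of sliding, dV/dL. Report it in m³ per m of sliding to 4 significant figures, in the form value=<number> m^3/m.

value=2.419e-12 m^3/m

Intermediates are shown rounded — all working math holds full float precision; one last rounding: four significant digits.
Convert: Hardness H = 4636 MPa = 4.636e+09 Pa.
Collected in SI base units: W = 47.00 N, H = 4.636e+09 Pa, K = 2.386e-04.
The wear rate dV/dL = K·W/H (no L dependence): 2.386e-04 · 47.00 / 4.636e+09 = 2.419e-12 m³/m.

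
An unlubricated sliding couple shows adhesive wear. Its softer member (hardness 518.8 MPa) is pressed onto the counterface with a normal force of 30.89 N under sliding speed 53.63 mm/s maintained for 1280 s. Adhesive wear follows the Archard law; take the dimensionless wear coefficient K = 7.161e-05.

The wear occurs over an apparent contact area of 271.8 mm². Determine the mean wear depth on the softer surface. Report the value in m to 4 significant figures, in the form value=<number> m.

Each operation keeps full float precision. Intermediates are shown rounded; a single final rounding, at 4 significant digits.
Sliding speed v = 53.63 mm/s = 0.05363 m/s. Sliding distance L = v·t = 0.05363 m/s × 1280 s = 68.65 m.
Hardness H = 518.8 MPa = 5.188e+08 Pa.
Contact area A = 271.8 mm² = 2.718e-04 m².
Collected in SI base units: W = 30.89 N, H = 5.188e+08 Pa, K = 7.161e-05.
Worn volume V = K·W·L/H = 7.161e-05 · 30.89 · 68.65 / 5.188e+08 = 2.927e-10 m³.
Average depth h = V/A = 2.927e-10 / 2.718e-04 = 1.077e-06 m.

value=1.077e-06 m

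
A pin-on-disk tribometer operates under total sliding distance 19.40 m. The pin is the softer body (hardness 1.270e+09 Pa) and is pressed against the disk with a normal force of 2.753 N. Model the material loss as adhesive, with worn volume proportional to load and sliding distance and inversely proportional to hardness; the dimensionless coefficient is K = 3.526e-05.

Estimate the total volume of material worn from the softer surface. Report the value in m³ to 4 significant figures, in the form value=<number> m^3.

value=1.483e-12 m^3

The computation holds full precision, and the intermediates are displayed rounded. Rounded just once, at four significant digits.
Collected in SI base units: W = 2.753 N, H = 1.270e+09 Pa, K = 3.526e-05.
The Archard volume V = K·W·L/H = 3.526e-05 · 2.753 · 19.40 / 1.270e+09 = 1.483e-12 m³.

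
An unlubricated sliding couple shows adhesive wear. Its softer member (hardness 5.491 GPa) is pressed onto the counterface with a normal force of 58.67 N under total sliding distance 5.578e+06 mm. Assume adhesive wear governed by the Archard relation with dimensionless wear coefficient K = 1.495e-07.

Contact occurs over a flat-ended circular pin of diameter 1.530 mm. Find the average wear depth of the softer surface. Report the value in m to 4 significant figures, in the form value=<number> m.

Every step carries full float precision — intermediates are shown rounded; a lone final rounding, at 4 significant figures.
Convert: Sliding distance L = 5.578e+06 mm = 5578 m.
Convert: Hardness H = 5.491 GPa = 5.491e+09 Pa.
Convert: Pin diameter d = 1.530 mm = 0.001530 m. Contact area A = π·d²/4 = π·(0.001530 m)²/4 = 1.839e-06 m².
In SI base units, W = 58.67 N, H = 5.491e+09 Pa, K = 1.495e-07.
By Archard's law, V = K·W·L/H = 1.495e-07 · 58.67 · 5578 / 5.491e+09 = 8.910e-12 m³.
Depth of wear h = V/A = 8.910e-12 / 1.839e-06 = 4.846e-06 m.

value=4.846e-06 m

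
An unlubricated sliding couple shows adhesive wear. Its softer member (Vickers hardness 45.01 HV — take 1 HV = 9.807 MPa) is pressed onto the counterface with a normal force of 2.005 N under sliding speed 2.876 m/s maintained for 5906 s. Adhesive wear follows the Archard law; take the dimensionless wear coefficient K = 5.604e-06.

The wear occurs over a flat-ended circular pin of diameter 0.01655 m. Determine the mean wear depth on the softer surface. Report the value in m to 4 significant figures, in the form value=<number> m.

value=2.010e-06 m

Intermediates are printed rounded — all arithmetic maintains exact precision, and one last rounding to four significant figures.
The distance L = v·t = 2.876 m/s × 5906 s = 1.699e+04 m.
Hardness H = 45.01 HV × 9.807 MPa/HV = 441.4 MPa = 4.414e+08 Pa.
Contact area A = π·d²/4 = π·(0.01655 m)²/4 = 2.151e-04 m².
Collected in SI base units: W = 2.005 N, H = 4.414e+08 Pa, K = 5.604e-06.
Apply Archard: V = K·W·L/H = 5.604e-06 · 2.005 · 1.699e+04 / 4.414e+08 = 4.324e-10 m³.
Wear depth h = V/A = 4.324e-10 / 2.151e-04 = 2.010e-06 m.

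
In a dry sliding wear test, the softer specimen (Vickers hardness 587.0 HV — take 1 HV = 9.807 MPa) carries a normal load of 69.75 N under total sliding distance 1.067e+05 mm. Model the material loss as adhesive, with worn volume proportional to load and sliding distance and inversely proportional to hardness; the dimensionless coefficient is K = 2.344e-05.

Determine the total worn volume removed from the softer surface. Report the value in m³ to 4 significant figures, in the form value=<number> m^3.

Quoted intermediates are rounded, and each operation keeps full float precision; a single final rounding, at 4 significant digits.
Sliding distance L = 1.067e+05 mm = 106.7 m.
Hardness H = 587.0 HV × 9.807 MPa/HV = 5757 MPa = 5.757e+09 Pa.
Restated in SI base units: W = 69.75 N, H = 5.757e+09 Pa, K = 2.344e-05.
Worn volume V = K·W·L/H = 2.344e-05 · 69.75 · 106.7 / 5.757e+09 = 3.030e-11 m³.

value=3.030e-11 m^3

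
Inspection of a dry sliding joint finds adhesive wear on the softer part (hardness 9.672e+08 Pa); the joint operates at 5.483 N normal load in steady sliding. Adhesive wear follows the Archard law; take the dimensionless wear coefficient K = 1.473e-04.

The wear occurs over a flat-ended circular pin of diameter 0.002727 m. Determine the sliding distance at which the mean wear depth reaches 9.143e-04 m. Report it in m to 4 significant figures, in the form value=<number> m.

value=6395 m

All arithmetic runs at full float precision. Intermediate values are displayed rounded; a single final rounding, at 4 significant digits.
Convert: Contact area A = π·d²/4 = π·(0.002727 m)²/4 = 5.841e-06 m².
In SI base units: W = 5.483 N, H = 9.672e+08 Pa, K = 1.473e-04.
Limit volume V_lim = h_lim·A = 9.143e-04 · 5.841e-06 = 5.340e-09 m³.
Life L = V_lim·H/(K·W) = 5.340e-09 · 9.672e+08 / (1.473e-04 · 5.483) = 6395 m.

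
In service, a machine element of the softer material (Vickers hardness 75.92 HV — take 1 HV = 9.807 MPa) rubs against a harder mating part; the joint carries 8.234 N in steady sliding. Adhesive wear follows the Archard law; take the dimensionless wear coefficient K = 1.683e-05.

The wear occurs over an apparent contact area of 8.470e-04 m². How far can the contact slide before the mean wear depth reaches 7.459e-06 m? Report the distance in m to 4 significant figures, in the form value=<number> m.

value=3.394e+04 m

The intermediates are displayed rounded; all working math keeps full precision — a single final rounding, at 4 significant digits.
Convert: Hardness H = 75.92 HV × 9.807 MPa/HV = 744.5 MPa = 7.445e+08 Pa.
In SI base units: W = 8.234 N, H = 7.445e+08 Pa, K = 1.683e-05.
Limit volume V_lim = h_lim·A = 7.459e-06 · 8.470e-04 = 6.318e-09 m³.
Thus life L = V_lim·H/(K·W) = 6.318e-09 · 7.445e+08 / (1.683e-05 · 8.234) = 3.394e+04 m.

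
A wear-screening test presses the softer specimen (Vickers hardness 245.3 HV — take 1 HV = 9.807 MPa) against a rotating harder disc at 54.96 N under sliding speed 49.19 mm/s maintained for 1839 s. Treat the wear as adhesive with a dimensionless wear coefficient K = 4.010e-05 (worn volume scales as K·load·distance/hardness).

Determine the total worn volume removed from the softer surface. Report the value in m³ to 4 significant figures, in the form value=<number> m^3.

Intermediate values are shown rounded; the algebra carries exact precision — a lone final rounding: four significant figures.
Convert: Sliding speed v = 49.19 mm/s = 0.04919 m/s. Total distance L = v·t = 0.04919 m/s × 1839 s = 90.46 m.
Convert: Hardness H = 245.3 HV × 9.807 MPa/HV = 2406 MPa = 2.406e+09 Pa.
In SI base units: W = 54.96 N, H = 2.406e+09 Pa, K = 4.010e-05.
Wear volume V = K·W·L/H = 4.010e-05 · 54.96 · 90.46 / 2.406e+09 = 8.287e-11 m³.

value=8.287e-11 m^3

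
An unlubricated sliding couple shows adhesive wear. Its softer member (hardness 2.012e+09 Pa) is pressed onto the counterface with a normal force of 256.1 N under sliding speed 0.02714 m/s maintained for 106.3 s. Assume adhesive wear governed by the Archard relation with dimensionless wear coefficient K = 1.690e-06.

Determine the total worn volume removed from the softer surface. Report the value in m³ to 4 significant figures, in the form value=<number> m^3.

Displayed values are rounded; the computation maintains exact precision; one last rounding, at 4 significant digits.
Convert: The distance L = v·t = 0.02714 m/s × 106.3 s = 2.885 m.
Working in SI base units: W = 256.1 N, H = 2.012e+09 Pa, K = 1.690e-06.
Wear volume V = K·W·L/H = 1.690e-06 · 256.1 · 2.885 / 2.012e+09 = 6.206e-13 m³.

value=6.206e-13 m^3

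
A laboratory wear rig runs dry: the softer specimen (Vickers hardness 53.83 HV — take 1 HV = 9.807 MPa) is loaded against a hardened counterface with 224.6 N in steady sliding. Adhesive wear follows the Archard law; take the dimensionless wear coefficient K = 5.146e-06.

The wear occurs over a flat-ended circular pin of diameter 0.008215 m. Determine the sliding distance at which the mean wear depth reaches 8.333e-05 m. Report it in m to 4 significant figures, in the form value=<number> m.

value=2017 m

Shown intermediates are rounded — the computation carries exact precision — a single final rounding: 4 significant figures.
Hardness H = 53.83 HV × 9.807 MPa/HV = 527.9 MPa = 5.279e+08 Pa.
Contact area A = π·d²/4 = π·(0.008215 m)²/4 = 5.300e-05 m².
Collected in SI base units: W = 224.6 N, H = 5.279e+08 Pa, K = 5.146e-06.
Allowed volume V_lim = h_lim·A = 8.333e-05 · 5.300e-05 = 4.417e-09 m³.
Life L = V_lim·H/(K·W) = 4.417e-09 · 5.279e+08 / (5.146e-06 · 224.6) = 2017 m.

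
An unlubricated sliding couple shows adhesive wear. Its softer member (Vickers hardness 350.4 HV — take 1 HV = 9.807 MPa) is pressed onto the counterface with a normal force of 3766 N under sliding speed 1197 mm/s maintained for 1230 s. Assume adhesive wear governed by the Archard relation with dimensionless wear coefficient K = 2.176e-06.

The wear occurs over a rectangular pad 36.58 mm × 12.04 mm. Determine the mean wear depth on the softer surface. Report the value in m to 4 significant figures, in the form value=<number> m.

value=7.972e-06 m

Intermediate values are displayed rounded. All arithmetic maintains full float precision. Rounded once at the end to 4 significant digits.
Convert: Sliding speed v = 1197 mm/s = 1.197 m/s. Path length L = v·t = 1.197 m/s × 1230 s = 1472 m.
Convert: Hardness H = 350.4 HV × 9.807 MPa/HV = 3436 MPa = 3.436e+09 Pa.
Convert: Pad sides 36.58 mm × 12.04 mm = 0.03658 m × 0.01204 m. Contact area A = 0.03658 m × 0.01204 m = 4.404e-04 m².
In SI base units, W = 3766 N, H = 3.436e+09 Pa, K = 2.176e-06.
Archard relation: V = K·W·L/H = 2.176e-06 · 3766 · 1472 / 3.436e+09 = 3.511e-09 m³.
Average depth h = V/A = 3.511e-09 / 4.404e-04 = 7.972e-06 m.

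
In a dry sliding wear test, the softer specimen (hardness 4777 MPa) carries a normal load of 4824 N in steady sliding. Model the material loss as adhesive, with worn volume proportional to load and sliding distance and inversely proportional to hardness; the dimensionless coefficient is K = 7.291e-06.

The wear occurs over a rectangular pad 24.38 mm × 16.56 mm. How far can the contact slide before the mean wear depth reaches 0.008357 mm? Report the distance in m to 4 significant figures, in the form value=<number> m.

value=458.3 m

Printed values are rounded; the algebra keeps exact precision — a lone final rounding: four significant digits.
Convert: Hardness H = 4777 MPa = 4.777e+09 Pa.
Convert: Pad sides 24.38 mm × 16.56 mm = 0.02438 m × 0.01656 m. Contact area A = 0.02438 m × 0.01656 m = 4.037e-04 m².
Convert: Depth limit h_lim = 0.008357 mm = 8.357e-06 m.
Working in SI base units: W = 4824 N, H = 4.777e+09 Pa, K = 7.291e-06.
Limit volume V_lim = h_lim·A = 8.357e-06 · 4.037e-04 = 3.374e-09 m³.
Life L = V_lim·H/(K·W) = 3.374e-09 · 4.777e+09 / (7.291e-06 · 4824) = 458.3 m.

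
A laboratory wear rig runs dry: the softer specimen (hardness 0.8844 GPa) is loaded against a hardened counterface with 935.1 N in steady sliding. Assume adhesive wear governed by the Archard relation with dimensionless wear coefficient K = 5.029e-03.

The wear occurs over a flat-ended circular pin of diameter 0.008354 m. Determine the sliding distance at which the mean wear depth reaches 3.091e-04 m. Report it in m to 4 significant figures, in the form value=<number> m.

value=3.186 m

Quoted intermediates are rounded, and all arithmetic carries full precision; a single final rounding to 4 significant digits.
Hardness H = 0.8844 GPa = 8.844e+08 Pa.
Contact area A = π·d²/4 = π·(0.008354 m)²/4 = 5.481e-05 m².
Collected in SI base units: W = 935.1 N, H = 8.844e+08 Pa, K = 5.029e-03.
Wearable volume V_lim = h_lim·A = 3.091e-04 · 5.481e-05 = 1.694e-08 m³.
So the life L = V_lim·H/(K·W) = 1.694e-08 · 8.844e+08 / (5.029e-03 · 935.1) = 3.186 m.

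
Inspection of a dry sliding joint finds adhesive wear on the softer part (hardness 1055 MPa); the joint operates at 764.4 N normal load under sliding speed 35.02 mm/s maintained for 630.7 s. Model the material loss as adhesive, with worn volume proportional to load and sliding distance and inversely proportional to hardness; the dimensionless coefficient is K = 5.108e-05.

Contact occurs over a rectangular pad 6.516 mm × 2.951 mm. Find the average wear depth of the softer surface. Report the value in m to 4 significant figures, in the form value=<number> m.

value=4.251e-05 m

Every step carries full float precision; intermediates appear rounded — one last rounding, at 4 significant figures.
Sliding speed v = 35.02 mm/s = 0.03502 m/s. The distance L = v·t = 0.03502 m/s × 630.7 s = 22.09 m.
Hardness H = 1055 MPa = 1.055e+09 Pa.
Pad sides 6.516 mm × 2.951 mm = 0.006516 m × 0.002951 m. Contact area A = 0.006516 m × 0.002951 m = 1.923e-05 m².
Working in SI base units: W = 764.4 N, H = 1.055e+09 Pa, K = 5.108e-05.
Archard relation: V = K·W·L/H = 5.108e-05 · 764.4 · 22.09 / 1.055e+09 = 8.174e-10 m³.
Average depth h = V/A = 8.174e-10 / 1.923e-05 = 4.251e-05 m.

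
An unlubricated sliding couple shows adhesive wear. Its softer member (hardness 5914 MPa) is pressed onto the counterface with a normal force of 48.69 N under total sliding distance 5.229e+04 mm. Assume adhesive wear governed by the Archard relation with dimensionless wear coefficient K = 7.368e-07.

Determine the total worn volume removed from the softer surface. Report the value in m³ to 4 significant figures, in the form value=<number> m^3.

Intermediates are printed rounded — each operation runs at full float precision; one final rounding: 4 significant figures.
The distance L = 5.229e+04 mm = 52.29 m.
Hardness H = 5914 MPa = 5.914e+09 Pa.
Expressed in SI base units: W = 48.69 N, H = 5.914e+09 Pa, K = 7.368e-07.
Archard volume V = K·W·L/H = 7.368e-07 · 48.69 · 52.29 / 5.914e+09 = 3.172e-13 m³.

value=3.172e-13 m^3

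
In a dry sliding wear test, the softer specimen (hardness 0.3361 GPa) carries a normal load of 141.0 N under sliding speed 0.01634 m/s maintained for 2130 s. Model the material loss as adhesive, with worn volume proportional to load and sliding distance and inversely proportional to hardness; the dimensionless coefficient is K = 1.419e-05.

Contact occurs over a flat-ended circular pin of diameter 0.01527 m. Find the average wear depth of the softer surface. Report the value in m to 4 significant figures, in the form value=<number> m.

Each operation maintains full float precision — intermediates are shown rounded; a lone final rounding to 4 significant digits.
Path length L = v·t = 0.01634 m/s × 2130 s = 34.80 m.
Hardness H = 0.3361 GPa = 3.361e+08 Pa.
Contact area A = π·d²/4 = π·(0.01527 m)²/4 = 1.831e-04 m².
Working in SI base units: W = 141.0 N, H = 3.361e+08 Pa, K = 1.419e-05.
The Archard volume V = K·W·L/H = 1.419e-05 · 141.0 · 34.80 / 3.361e+08 = 2.072e-10 m³.
Depth of wear h = V/A = 2.072e-10 / 1.831e-04 = 1.131e-06 m.

value=1.131e-06 m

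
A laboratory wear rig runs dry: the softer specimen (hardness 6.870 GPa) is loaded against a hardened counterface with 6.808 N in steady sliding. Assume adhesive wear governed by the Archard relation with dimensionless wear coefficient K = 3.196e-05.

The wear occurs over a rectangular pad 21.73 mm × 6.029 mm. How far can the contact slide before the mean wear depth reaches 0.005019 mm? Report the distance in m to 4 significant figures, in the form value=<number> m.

The intermediates appear rounded. The algebra runs at exact precision. Rounded just once, at four significant figures.
Hardness H = 6.870 GPa = 6.870e+09 Pa.
Pad sides 21.73 mm × 6.029 mm = 0.02173 m × 0.006029 m. Contact area A = 0.02173 m × 0.006029 m = 1.310e-04 m².
Depth limit h_lim = 0.005019 mm = 5.019e-06 m.
Working in SI base units: W = 6.808 N, H = 6.870e+09 Pa, K = 3.196e-05.
Wearable volume V_lim = h_lim·A = 5.019e-06 · 1.310e-04 = 6.575e-10 m³.
Life L = V_lim·H/(K·W) = 6.575e-10 · 6.870e+09 / (3.196e-05 · 6.808) = 2.076e+04 m.

value=2.076e+04 m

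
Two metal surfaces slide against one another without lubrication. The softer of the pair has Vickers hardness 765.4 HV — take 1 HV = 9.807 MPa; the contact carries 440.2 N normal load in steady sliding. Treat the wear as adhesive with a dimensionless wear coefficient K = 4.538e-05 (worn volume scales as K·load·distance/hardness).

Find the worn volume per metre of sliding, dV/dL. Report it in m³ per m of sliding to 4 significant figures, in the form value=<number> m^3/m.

Intermediates appear rounded — every step holds exact precision — rounded just once: 4 significant figures.
Hardness H = 765.4 HV × 9.807 MPa/HV = 7506 MPa = 7.506e+09 Pa.
Working in SI base units: W = 440.2 N, H = 7.506e+09 Pa, K = 4.538e-05.
Wear rate dV/dL = K·W/H, per unit distance: 4.538e-05 · 440.2 / 7.506e+09 = 2.661e-12 m³/m.

value=2.661e-12 m^3/m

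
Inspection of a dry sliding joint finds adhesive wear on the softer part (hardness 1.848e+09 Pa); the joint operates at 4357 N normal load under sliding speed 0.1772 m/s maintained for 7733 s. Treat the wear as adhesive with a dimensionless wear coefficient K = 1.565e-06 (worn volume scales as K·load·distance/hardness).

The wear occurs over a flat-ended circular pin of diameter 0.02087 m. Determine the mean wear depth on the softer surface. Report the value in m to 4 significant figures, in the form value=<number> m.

The intermediates are shown rounded — every step maintains exact precision, and a single final rounding, at 4 significant digits.
The distance L = v·t = 0.1772 m/s × 7733 s = 1370 m.
Contact area A = π·d²/4 = π·(0.02087 m)²/4 = 3.421e-04 m².
Collected in SI base units: W = 4357 N, H = 1.848e+09 Pa, K = 1.565e-06.
Archard relation: V = K·W·L/H = 1.565e-06 · 4357 · 1370 / 1.848e+09 = 5.056e-09 m³.
Depth h = V/A = 5.056e-09 / 3.421e-04 = 1.478e-05 m.

value=1.478e-05 m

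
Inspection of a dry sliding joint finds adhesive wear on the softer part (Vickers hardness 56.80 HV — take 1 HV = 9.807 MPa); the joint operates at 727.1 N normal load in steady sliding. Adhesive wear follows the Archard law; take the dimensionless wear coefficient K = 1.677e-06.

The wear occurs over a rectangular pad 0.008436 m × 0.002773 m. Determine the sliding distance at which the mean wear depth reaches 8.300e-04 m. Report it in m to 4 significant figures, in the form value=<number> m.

The computation holds exact precision — intermediate values are shown rounded, and a single final rounding, at four significant digits.
Hardness H = 56.80 HV × 9.807 MPa/HV = 557.0 MPa = 5.570e+08 Pa.
Contact area A = 0.008436 m × 0.002773 m = 2.339e-05 m².
As SI base values: W = 727.1 N, H = 5.570e+08 Pa, K = 1.677e-06.
Volume at the limit: V_lim = h_lim·A = 8.300e-04 · 2.339e-05 = 1.942e-08 m³.
Thus life L = V_lim·H/(K·W) = 1.942e-08 · 5.570e+08 / (1.677e-06 · 727.1) = 8870 m.

value=8870 m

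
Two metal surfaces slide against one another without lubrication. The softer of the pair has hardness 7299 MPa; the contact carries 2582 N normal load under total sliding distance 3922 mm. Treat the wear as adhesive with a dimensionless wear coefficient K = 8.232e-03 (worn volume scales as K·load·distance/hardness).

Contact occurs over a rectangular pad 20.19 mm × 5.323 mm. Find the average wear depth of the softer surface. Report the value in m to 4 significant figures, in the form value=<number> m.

value=1.063e-04 m

Each operation keeps full precision — the intermediates appear rounded — one last rounding to four significant digits.
Convert: Path length L = 3922 mm = 3.922 m.
Convert: Hardness H = 7299 MPa = 7.299e+09 Pa.
Convert: Pad sides 20.19 mm × 5.323 mm = 0.02019 m × 0.005323 m. Contact area A = 0.02019 m × 0.005323 m = 1.075e-04 m².
In SI base units: W = 2582 N, H = 7.299e+09 Pa, K = 8.232e-03.
Wear volume V = K·W·L/H = 8.232e-03 · 2582 · 3.922 / 7.299e+09 = 1.142e-08 m³.
Wear depth h = V/A = 1.142e-08 / 1.075e-04 = 1.063e-04 m.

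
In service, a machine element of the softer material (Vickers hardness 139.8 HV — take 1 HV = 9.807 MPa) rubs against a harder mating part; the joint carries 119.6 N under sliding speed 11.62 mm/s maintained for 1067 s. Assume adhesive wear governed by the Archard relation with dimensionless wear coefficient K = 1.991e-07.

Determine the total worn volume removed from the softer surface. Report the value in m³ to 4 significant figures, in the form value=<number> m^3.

Intermediate values appear rounded; each operation holds full precision — a lone final rounding: four significant digits.
Sliding speed v = 11.62 mm/s = 0.01162 m/s. The distance L = v·t = 0.01162 m/s × 1067 s = 12.40 m.
Hardness H = 139.8 HV × 9.807 MPa/HV = 1371 MPa = 1.371e+09 Pa.
As SI base values: W = 119.6 N, H = 1.371e+09 Pa, K = 1.991e-07.
Worn volume V = K·W·L/H = 1.991e-07 · 119.6 · 12.40 / 1.371e+09 = 2.153e-13 m³.

value=2.153e-13 m^3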